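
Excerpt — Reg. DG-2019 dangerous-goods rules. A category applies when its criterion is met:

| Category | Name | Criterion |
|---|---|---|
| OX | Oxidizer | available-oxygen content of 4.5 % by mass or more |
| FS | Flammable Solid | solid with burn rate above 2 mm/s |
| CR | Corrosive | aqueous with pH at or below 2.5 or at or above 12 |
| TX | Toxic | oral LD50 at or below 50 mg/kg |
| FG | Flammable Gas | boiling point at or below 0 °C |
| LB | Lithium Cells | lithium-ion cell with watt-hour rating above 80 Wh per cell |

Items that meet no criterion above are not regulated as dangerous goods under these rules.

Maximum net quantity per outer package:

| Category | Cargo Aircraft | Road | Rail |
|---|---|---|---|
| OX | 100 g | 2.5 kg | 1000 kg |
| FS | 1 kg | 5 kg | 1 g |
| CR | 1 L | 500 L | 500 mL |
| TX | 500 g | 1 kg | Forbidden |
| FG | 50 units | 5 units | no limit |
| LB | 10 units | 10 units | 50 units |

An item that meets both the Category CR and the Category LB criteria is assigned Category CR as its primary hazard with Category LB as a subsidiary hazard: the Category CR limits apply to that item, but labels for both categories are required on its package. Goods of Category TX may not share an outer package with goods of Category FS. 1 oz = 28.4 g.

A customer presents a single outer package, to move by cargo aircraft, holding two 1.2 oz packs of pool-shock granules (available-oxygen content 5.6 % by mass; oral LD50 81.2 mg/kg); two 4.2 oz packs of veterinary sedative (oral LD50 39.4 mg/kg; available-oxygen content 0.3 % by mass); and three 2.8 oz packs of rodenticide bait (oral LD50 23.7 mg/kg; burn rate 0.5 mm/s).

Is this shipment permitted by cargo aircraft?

With available-oxygen content 5.6 % by mass (≥ 4.5 % by mass), the pool-shock granules fall in Category OX.
Veterinary sedative: oral LD50 39.4 mg/kg ≤ 50 mg/kg → Category TX (Toxic).
With oral LD50 23.7 mg/kg (≤ 50 mg/kg), the rodenticide bait falls in Category TX.
Category TX net quantity: (two 4.2 oz packs = 238.56 g) + (three 2.8 oz packs = 238.56 g) = 477.12 g.
477.12 g ≤ 500 g (cargo aircraft limit, Category TX) — within limit.
Category OX quantity: two 1.2 oz packs = 68.16 g.
68.16 g ≤ 100 g (cargo aircraft limit, Category OX) — within limit.
The segregation rule (Category TX with Category FS) does not apply to Category TX with Category OX.
Every hazard category is within its cargo aircraft limit and no segregation rule is violated.

Yes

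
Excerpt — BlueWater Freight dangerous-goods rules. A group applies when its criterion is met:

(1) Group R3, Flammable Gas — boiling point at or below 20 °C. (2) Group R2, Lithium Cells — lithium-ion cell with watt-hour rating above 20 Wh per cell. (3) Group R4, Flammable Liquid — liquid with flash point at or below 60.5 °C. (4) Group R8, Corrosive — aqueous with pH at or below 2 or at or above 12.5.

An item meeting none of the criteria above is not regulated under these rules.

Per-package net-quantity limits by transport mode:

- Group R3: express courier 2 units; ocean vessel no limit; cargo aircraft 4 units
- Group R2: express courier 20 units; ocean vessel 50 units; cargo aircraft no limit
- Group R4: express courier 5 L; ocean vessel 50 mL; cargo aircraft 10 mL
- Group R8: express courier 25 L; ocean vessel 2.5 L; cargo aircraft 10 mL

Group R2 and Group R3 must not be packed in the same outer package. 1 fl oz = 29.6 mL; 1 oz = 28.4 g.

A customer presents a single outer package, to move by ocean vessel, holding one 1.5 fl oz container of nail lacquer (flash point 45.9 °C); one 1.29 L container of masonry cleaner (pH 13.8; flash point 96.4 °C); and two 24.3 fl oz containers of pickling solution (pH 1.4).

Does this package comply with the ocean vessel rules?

No

Nail lacquer: flash point 45.9 °C ≤ 60.5 °C → Group R4 (Flammable Liquid).
The masonry cleaner has pH 13.8, which is ≥ 12.5, so it is Group R8 (Corrosive).
pH 1.4 meets the Group R8 criterion (Corrosive), so the pickling solution is Group R8.
Total Group R8: 1.29 L + (two 24.3 fl oz containers = 1438.56 mL) = 2728.56 mL.
That exceeds the Group R8 ocean vessel limit of 2.5 L.
Group R4 quantity: one 1.5 fl oz container = 44.4 mL.
That is within the Group R4 ocean vessel limit of 50 mL.
The segregation rule (Group R2 with Group R3) does not apply to Group R8 with Group R4.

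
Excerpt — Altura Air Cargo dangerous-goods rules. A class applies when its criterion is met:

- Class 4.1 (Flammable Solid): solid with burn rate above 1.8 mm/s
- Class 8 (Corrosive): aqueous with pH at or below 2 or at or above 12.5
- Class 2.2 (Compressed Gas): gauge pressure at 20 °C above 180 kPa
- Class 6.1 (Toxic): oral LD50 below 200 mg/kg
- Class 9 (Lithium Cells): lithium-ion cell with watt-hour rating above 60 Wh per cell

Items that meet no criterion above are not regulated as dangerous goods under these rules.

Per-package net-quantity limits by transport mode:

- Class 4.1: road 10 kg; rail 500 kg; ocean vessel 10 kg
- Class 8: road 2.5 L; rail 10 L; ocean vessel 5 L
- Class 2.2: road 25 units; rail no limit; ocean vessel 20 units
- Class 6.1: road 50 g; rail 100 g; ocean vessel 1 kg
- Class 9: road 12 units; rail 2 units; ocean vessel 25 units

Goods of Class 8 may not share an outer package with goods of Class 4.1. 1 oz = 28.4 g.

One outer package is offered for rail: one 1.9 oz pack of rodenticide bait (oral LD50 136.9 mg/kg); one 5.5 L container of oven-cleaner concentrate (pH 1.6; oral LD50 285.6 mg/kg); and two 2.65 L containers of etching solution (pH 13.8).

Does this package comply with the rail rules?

With oral LD50 136.9 mg/kg (< 200 mg/kg), the rodenticide bait falls in Class 6.1.
pH 1.6 meets the Class 8 criterion (Corrosive), so the oven-cleaner concentrate is Class 8.
With pH 13.8 (≥ 12.5), the etching solution falls in Class 8.
Class 8 net quantity: 5.5 L + (two 2.65 L containers = 5.3 L) = 10.8 L.
10.8 L > 10 L (rail limit, Class 8) — over the limit.
Class 6.1 quantity: one 1.9 oz pack = 53.96 g.
That is within the Class 6.1 rail limit of 100 g.
The segregation rule (Class 8 with Class 4.1) does not apply to Class 8 with Class 6.1.

No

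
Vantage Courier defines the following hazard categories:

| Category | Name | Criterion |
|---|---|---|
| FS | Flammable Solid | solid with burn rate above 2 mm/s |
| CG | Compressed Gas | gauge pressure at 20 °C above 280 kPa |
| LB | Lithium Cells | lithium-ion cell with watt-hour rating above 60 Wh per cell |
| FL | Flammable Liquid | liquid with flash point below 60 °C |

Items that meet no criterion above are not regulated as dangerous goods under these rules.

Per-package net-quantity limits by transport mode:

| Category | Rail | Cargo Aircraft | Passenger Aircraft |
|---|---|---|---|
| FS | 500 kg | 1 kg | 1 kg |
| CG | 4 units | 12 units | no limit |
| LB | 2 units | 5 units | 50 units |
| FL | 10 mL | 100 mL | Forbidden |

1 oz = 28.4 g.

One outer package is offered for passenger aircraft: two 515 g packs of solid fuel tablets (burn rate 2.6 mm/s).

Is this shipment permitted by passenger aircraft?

Burn rate 2.6 mm/s meets the Category FS criterion (Flammable Solid), so the solid fuel tablets are Category FS.
Category FS quantity: two 515 g packs = 1.03 kg.
1.03 kg > 1 kg (passenger aircraft limit, Category FS) — over the limit.

No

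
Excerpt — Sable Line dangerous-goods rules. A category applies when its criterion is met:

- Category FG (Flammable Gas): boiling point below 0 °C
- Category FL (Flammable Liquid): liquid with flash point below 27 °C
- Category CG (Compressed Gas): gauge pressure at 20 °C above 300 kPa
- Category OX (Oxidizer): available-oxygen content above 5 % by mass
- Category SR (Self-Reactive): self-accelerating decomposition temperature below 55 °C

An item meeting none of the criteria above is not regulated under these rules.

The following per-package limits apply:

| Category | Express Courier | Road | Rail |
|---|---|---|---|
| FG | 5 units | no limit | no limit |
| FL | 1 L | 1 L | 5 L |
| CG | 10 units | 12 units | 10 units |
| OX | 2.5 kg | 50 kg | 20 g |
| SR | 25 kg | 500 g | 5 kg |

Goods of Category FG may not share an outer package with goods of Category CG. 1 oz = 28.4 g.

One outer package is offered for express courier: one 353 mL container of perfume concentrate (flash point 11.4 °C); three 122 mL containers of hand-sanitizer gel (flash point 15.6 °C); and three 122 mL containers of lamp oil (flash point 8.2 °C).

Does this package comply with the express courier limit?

No

Flash point 11.4 °C meets the Category FL criterion (Flammable Liquid), so the perfume concentrate is Category FL.
With flash point 15.6 °C (< 27 °C), the hand-sanitizer gel falls in Category FL.
With flash point 8.2 °C (< 27 °C), the lamp oil falls in Category FL.
Category FL net quantity: 353 mL + (three 122 mL containers = 366 mL) + (three 122 mL containers = 366 mL) = 1.085 L.
That exceeds the Category FL express courier limit of 1 L.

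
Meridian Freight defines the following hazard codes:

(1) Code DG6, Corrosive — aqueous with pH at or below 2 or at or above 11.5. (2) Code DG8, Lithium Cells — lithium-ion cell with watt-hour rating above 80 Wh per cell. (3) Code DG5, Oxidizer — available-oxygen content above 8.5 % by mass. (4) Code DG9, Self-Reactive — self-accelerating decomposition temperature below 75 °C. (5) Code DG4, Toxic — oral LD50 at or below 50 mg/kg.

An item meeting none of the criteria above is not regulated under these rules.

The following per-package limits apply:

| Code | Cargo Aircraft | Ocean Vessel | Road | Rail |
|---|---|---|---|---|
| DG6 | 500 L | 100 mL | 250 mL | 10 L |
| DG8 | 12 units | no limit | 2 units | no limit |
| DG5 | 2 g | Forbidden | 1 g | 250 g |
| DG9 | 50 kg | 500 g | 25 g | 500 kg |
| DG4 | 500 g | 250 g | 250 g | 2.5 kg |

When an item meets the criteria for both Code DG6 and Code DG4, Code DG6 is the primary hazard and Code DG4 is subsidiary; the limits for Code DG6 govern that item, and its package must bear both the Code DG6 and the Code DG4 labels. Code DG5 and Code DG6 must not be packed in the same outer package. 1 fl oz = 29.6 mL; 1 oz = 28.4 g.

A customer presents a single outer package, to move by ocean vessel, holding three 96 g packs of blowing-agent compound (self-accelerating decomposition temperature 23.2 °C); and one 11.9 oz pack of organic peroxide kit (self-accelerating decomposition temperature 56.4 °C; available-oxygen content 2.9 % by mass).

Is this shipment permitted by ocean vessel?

The blowing-agent compound has self-accelerating decomposition temperature 23.2 °C, which is < 75 °C, so it is Code DG9 (Self-Reactive).
Organic peroxide kit: self-accelerating decomposition temperature 56.4 °C < 75 °C → Code DG9 (Self-Reactive).
Code DG9 net quantity: (three 96 g packs = 288 g) + (one 11.9 oz pack = 337.96 g) = 625.96 g.
That exceeds the Code DG9 ocean vessel limit of 500 g.

No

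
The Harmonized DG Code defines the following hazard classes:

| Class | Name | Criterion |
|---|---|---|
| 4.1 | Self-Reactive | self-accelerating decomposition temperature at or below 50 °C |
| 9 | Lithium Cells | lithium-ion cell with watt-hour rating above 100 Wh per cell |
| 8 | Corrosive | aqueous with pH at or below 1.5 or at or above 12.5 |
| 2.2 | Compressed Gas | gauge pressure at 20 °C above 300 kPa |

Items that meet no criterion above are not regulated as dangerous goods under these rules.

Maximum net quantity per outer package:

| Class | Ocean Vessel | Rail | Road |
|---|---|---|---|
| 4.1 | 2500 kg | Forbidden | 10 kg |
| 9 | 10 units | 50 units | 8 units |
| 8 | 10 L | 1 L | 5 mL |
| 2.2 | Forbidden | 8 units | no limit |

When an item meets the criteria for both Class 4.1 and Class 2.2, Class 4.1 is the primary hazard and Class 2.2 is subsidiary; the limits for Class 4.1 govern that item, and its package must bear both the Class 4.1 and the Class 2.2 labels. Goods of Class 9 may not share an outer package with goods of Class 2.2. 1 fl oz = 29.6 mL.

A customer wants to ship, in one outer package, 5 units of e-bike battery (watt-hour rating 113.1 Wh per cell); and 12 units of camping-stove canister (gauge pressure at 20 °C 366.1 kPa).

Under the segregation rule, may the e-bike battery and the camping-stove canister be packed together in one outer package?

With watt-hour rating 113.1 Wh per cell (> 100 Wh per cell), the e-bike battery falls in Class 9.
Gauge pressure at 20 °C 366.1 kPa meets the Class 2.2 criterion (Compressed Gas), so the camping-stove canister is Class 2.2.
Class 9 and Class 2.2 may not share an outer package.

No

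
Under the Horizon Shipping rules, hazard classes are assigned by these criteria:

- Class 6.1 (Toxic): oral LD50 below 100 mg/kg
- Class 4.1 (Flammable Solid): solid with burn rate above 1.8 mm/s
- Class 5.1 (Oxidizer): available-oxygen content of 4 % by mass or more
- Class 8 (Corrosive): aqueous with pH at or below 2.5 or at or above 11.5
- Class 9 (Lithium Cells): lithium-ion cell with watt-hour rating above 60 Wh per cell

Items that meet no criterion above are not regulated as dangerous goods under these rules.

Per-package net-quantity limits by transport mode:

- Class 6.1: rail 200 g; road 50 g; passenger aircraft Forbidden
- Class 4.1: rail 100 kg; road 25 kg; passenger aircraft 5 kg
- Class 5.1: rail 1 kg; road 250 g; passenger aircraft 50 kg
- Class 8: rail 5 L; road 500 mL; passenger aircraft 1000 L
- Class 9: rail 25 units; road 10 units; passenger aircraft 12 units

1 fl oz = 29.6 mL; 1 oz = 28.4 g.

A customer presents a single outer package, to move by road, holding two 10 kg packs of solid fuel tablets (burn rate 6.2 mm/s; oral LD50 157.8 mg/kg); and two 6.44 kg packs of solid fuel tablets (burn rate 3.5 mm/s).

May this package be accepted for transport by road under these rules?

No

Solid fuel tablets: burn rate 6.2 mm/s > 1.8 mm/s → Class 4.1 (Flammable Solid).
With burn rate 3.5 mm/s (> 1.8 mm/s), the solid fuel tablets fall in Class 4.1.
Total Class 4.1: (two 10 kg packs = 20 kg) + (two 6.44 kg packs = 12.88 kg) = 32.88 kg.
That exceeds the Class 4.1 road limit of 25 kg.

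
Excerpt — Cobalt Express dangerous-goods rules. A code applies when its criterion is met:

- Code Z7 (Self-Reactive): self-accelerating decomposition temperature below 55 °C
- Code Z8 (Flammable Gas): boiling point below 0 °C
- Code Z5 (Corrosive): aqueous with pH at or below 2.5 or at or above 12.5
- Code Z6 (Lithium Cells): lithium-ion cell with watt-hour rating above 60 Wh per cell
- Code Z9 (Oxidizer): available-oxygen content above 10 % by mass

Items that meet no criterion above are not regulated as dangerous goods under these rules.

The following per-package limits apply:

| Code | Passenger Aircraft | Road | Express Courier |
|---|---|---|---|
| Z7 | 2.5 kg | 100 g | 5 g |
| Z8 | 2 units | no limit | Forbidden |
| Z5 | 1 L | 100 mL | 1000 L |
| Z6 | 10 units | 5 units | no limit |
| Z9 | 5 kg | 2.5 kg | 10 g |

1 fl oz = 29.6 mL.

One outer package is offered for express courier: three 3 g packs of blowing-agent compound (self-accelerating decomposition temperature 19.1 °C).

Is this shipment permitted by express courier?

With self-accelerating decomposition temperature 19.1 °C (< 55 °C), the blowing-agent compound falls in Code Z7.
Code Z7 quantity: three 3 g packs = 9 g.
That exceeds the Code Z7 express courier limit of 5 g.

No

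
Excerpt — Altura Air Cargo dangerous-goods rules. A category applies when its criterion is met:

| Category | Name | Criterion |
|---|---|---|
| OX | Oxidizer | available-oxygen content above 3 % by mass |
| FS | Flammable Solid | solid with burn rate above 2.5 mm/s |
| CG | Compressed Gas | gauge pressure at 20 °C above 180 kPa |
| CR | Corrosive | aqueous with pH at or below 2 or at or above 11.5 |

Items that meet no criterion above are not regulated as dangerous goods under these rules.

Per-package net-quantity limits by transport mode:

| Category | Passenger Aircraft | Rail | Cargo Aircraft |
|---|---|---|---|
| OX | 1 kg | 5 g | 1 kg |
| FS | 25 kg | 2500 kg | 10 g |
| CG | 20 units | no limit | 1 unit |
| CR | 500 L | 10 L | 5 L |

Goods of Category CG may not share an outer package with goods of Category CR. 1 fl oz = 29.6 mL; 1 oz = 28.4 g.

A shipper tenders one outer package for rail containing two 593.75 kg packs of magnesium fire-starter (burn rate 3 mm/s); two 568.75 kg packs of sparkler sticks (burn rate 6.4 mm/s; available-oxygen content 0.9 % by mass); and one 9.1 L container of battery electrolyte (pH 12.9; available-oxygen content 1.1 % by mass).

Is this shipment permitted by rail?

The magnesium fire-starter has burn rate 3 mm/s, which is > 2.5 mm/s, so it is Category FS (Flammable Solid).
With burn rate 6.4 mm/s (> 2.5 mm/s), the sparkler sticks fall in Category FS.
With pH 12.9 (≥ 11.5), the battery electrolyte falls in Category CR.
Total Category FS: (two 593.75 kg packs = 1187.5 kg) + (two 568.75 kg packs = 1137.5 kg) = 2325 kg.
That is within the Category FS rail limit of 2500 kg.
Category CR quantity: 9.1 L.
9.1 L is within the rail limit of 10 L for Category CR.
The segregation rule (Category CG with Category CR) does not apply to Category FS with Category CR.
Every hazard category is within its rail limit and no segregation rule is violated.

Yes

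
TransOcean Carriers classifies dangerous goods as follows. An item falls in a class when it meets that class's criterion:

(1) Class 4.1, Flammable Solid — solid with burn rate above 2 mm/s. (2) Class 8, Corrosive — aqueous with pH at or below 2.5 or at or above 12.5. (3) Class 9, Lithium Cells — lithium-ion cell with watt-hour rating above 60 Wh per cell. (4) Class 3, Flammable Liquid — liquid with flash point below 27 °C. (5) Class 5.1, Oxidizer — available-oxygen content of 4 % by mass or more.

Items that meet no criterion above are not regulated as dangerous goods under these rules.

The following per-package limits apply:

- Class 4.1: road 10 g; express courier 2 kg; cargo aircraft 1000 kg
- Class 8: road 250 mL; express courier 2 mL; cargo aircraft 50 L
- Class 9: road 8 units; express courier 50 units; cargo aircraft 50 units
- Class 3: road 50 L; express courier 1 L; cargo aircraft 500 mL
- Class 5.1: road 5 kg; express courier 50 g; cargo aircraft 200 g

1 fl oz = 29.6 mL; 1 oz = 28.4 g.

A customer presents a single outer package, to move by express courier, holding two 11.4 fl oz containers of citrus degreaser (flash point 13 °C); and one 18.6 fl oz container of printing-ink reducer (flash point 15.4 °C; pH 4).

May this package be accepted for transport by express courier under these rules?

No

Citrus degreaser: flash point 13 °C < 27 °C → Class 3 (Flammable Liquid).
Flash point 15.4 °C meets the Class 3 criterion (Flammable Liquid), so the printing-ink reducer is Class 3.
Class 3 net quantity: (two 11.4 fl oz containers = 674.88 mL) + (one 18.6 fl oz container = 550.56 mL) = 1225.44 mL.
1225.44 mL > 1 L (express courier limit, Class 3) — over the limit.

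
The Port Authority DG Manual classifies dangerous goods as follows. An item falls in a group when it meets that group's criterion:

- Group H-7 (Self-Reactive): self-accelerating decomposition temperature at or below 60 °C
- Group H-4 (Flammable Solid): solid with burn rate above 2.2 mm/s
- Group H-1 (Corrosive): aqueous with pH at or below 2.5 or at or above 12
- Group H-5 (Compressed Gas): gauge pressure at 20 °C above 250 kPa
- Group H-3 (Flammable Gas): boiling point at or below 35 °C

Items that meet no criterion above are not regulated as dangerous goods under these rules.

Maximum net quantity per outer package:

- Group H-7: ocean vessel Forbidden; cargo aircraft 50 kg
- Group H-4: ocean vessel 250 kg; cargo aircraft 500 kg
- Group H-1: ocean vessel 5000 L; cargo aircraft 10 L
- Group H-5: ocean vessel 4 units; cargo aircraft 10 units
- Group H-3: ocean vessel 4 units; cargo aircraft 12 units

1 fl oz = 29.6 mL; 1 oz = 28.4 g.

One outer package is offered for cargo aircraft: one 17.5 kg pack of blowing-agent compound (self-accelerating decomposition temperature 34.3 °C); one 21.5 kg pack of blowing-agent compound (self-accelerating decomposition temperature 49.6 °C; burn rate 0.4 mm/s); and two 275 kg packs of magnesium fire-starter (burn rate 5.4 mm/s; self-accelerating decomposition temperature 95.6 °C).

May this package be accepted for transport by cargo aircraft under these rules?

With self-accelerating decomposition temperature 34.3 °C (≤ 60 °C), the blowing-agent compound falls in Group H-7.
Blowing-agent compound: self-accelerating decomposition temperature 49.6 °C ≤ 60 °C → Group H-7 (Self-Reactive).
With burn rate 5.4 mm/s (> 2.2 mm/s), the magnesium fire-starter falls in Group H-4.
Group H-4 quantity: two 275 kg packs = 550 kg.
That exceeds the Group H-4 cargo aircraft limit of 500 kg.
Total Group H-7: 17.5 kg + 21.5 kg = 39 kg.
That is within the Group H-7 cargo aircraft limit of 50 kg.

No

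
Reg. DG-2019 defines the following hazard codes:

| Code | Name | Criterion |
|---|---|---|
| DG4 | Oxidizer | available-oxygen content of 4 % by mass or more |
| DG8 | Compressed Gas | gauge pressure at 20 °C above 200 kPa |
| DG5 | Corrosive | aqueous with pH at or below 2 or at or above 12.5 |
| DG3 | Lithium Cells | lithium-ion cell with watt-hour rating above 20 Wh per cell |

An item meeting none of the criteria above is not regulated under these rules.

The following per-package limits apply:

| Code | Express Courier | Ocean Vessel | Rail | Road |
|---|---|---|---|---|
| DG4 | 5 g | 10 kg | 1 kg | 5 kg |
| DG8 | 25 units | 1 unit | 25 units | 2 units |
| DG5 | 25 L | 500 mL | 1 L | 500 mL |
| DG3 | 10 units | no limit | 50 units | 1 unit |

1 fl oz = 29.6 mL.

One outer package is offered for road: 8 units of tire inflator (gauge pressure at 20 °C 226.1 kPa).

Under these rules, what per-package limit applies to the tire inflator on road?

2 units

Gauge pressure at 20 °C 226.1 kPa meets the Code DG8 criterion (Compressed Gas), so the tire inflator is Code DG8.
The road limit for Code DG8 is 2 units.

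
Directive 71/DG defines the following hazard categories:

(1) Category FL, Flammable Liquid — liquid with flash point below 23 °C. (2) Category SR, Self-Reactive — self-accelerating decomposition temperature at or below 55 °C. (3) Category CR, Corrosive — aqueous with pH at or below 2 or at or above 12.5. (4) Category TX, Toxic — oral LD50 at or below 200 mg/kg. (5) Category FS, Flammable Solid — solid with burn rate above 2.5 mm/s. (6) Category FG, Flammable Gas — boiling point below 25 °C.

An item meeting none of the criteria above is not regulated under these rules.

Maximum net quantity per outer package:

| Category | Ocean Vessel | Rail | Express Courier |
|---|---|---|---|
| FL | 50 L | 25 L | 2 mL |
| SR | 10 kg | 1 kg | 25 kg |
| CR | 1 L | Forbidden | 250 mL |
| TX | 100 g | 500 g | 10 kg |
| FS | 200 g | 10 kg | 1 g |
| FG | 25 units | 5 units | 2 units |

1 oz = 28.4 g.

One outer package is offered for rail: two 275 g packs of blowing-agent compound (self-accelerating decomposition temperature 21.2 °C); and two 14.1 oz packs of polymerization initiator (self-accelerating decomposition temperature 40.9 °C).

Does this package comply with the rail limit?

No

Self-accelerating decomposition temperature 21.2 °C meets the Category SR criterion (Self-Reactive), so the blowing-agent compound is Category SR.
With self-accelerating decomposition temperature 40.9 °C (≤ 55 °C), the polymerization initiator falls in Category SR.
Category SR net quantity: (two 275 g packs = 550 g) + (two 14.1 oz packs = 800.88 g) = 1350.88 g.
That exceeds the Category SR rail limit of 1 kg.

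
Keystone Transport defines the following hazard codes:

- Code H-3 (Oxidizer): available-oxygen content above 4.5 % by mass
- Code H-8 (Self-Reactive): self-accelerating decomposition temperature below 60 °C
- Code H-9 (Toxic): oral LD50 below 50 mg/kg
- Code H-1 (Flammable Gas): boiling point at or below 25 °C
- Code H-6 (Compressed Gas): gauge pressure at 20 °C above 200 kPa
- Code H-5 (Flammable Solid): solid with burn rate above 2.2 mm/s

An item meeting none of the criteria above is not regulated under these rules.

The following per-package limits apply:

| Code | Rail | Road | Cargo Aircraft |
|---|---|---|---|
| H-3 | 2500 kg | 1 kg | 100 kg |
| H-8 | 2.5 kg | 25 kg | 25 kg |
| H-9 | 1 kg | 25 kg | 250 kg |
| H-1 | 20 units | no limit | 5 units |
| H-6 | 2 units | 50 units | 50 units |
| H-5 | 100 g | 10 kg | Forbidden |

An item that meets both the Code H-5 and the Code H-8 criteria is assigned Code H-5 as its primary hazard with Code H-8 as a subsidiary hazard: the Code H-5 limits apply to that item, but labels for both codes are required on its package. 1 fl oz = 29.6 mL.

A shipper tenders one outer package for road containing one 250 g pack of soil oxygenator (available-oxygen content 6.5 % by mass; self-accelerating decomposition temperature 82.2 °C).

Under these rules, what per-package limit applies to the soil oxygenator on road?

Available-oxygen content 6.5 % by mass meets the Code H-3 criterion (Oxidizer), so the soil oxygenator is Code H-3.
The road limit for Code H-3 is 1 kg.

1 kg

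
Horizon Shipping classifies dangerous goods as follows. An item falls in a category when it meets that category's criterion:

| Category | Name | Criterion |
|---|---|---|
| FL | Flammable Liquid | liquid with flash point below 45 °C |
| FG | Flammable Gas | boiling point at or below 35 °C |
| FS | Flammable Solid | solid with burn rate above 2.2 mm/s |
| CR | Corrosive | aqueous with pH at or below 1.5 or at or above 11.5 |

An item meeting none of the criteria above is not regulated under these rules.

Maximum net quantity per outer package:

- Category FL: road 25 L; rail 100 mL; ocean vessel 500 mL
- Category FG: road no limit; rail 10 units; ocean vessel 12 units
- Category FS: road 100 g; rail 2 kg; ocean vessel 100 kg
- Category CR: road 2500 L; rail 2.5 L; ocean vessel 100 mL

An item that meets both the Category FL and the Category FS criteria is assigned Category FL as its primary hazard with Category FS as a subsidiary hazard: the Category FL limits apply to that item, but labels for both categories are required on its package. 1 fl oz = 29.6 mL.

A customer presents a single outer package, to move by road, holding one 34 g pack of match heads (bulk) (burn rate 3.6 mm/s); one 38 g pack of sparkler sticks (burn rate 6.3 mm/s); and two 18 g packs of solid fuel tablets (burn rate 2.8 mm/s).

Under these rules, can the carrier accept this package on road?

No

Match heads (bulk): burn rate 3.6 mm/s > 2.2 mm/s → Category FS (Flammable Solid).
With burn rate 6.3 mm/s (> 2.2 mm/s), the sparkler sticks fall in Category FS.
Solid fuel tablets: burn rate 2.8 mm/s > 2.2 mm/s → Category FS (Flammable Solid).
Total Category FS: 34 g + 38 g + (two 18 g packs = 36 g) = 108 g.
108 g > 100 g (road limit, Category FS) — over the limit.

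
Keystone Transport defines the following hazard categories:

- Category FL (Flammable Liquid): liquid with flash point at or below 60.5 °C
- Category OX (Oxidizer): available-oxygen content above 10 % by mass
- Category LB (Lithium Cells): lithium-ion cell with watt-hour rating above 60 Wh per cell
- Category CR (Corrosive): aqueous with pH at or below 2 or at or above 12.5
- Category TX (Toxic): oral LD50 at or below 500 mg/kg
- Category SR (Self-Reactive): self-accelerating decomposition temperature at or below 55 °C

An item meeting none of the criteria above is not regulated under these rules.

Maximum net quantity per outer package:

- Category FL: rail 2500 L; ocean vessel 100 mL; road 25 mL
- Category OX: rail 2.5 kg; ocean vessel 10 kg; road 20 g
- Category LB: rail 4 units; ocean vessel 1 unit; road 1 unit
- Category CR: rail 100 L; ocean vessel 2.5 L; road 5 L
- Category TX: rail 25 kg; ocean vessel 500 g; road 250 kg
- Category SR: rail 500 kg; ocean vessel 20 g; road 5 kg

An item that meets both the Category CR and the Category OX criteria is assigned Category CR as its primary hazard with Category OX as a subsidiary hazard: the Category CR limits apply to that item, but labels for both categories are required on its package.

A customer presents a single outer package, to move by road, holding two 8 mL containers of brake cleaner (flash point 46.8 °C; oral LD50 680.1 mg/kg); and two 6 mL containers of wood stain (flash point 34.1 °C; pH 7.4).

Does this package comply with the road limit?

No

Flash point 46.8 °C meets the Category FL criterion (Flammable Liquid), so the brake cleaner is Category FL.
Wood stain: flash point 34.1 °C ≤ 60.5 °C → Category FL (Flammable Liquid).
Total Category FL: (two 8 mL containers = 16 mL) + (two 6 mL containers = 12 mL) = 28 mL.
28 mL > 25 mL (road limit, Category FL) — over the limit.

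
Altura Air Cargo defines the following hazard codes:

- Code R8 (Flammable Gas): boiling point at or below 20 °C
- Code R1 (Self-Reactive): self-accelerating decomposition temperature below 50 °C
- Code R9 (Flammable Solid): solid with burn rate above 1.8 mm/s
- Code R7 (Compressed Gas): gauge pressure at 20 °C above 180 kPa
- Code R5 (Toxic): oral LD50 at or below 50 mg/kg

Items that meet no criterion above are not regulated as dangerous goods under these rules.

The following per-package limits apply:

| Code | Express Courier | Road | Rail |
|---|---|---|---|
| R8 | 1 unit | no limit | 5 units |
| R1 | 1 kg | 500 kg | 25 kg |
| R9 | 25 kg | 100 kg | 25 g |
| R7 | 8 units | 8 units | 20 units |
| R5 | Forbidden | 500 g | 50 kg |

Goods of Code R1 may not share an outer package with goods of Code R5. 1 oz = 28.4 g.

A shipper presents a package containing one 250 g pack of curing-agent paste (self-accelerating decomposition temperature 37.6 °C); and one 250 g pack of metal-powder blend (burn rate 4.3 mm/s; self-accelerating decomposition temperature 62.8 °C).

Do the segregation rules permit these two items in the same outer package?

With self-accelerating decomposition temperature 37.6 °C (< 50 °C), the curing-agent paste falls in Code R1.
The metal-powder blend has burn rate 4.3 mm/s, which is > 1.8 mm/s, so it is Code R9 (Flammable Solid).
No segregation rule bars Code R1 with Code R9.

Yes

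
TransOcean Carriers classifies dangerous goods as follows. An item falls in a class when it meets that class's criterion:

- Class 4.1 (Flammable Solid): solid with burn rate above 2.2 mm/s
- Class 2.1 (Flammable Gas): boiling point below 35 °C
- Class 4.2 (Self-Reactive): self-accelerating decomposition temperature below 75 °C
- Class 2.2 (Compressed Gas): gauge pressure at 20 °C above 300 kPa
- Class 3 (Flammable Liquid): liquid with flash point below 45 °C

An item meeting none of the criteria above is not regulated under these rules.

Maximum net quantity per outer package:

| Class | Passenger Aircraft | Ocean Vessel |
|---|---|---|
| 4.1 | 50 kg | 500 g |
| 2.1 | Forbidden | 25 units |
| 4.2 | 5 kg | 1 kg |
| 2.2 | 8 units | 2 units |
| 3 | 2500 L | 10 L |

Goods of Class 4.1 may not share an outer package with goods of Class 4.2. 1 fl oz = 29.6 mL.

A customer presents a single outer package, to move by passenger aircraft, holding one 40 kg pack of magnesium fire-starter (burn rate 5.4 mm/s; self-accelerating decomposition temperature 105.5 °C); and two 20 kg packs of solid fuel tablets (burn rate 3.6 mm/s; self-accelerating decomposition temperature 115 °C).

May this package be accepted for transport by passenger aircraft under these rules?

Burn rate 5.4 mm/s meets the Class 4.1 criterion (Flammable Solid), so the magnesium fire-starter is Class 4.1.
Burn rate 3.6 mm/s meets the Class 4.1 criterion (Flammable Solid), so the solid fuel tablets are Class 4.1.
Total Class 4.1: 40 kg + (two 20 kg packs = 40 kg) = 80 kg.
80 kg exceeds the passenger aircraft limit of 50 kg for Class 4.1.

No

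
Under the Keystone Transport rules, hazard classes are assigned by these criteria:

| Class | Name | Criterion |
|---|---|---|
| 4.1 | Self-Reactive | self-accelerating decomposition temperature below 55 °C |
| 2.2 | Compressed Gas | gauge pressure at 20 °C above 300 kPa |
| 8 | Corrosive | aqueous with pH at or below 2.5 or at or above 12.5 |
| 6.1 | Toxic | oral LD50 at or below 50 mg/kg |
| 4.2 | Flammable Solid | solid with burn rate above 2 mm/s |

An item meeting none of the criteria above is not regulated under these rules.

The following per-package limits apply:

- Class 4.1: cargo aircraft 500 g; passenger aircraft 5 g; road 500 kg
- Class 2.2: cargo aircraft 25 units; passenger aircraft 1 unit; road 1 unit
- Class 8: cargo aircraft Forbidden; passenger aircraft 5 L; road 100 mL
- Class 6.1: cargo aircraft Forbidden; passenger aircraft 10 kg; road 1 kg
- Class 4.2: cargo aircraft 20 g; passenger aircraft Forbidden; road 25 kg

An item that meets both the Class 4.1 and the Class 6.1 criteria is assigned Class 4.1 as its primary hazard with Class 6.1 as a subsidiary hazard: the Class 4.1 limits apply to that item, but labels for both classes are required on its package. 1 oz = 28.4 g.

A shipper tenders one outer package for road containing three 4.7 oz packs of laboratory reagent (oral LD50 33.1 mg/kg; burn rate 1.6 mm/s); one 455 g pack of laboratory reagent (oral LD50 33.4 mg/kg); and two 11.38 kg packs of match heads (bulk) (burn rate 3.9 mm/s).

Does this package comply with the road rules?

Yes

The laboratory reagent has oral LD50 33.1 mg/kg, which is ≤ 50 mg/kg, so it is Class 6.1 (Toxic).
Laboratory reagent: oral LD50 33.4 mg/kg ≤ 50 mg/kg → Class 6.1 (Toxic).
The match heads (bulk) have burn rate 3.9 mm/s, which is > 2 mm/s, so they are Class 4.2 (Flammable Solid).
Class 4.2 quantity: two 11.38 kg packs = 22.76 kg.
22.76 kg is within the road limit of 25 kg for Class 4.2.
Class 6.1 net quantity: (three 4.7 oz packs = 400.44 g) + 455 g = 855.44 g.
855.44 g is within the road limit of 1 kg for Class 6.1.
Every hazard class is within its road limit and no segregation rule is violated.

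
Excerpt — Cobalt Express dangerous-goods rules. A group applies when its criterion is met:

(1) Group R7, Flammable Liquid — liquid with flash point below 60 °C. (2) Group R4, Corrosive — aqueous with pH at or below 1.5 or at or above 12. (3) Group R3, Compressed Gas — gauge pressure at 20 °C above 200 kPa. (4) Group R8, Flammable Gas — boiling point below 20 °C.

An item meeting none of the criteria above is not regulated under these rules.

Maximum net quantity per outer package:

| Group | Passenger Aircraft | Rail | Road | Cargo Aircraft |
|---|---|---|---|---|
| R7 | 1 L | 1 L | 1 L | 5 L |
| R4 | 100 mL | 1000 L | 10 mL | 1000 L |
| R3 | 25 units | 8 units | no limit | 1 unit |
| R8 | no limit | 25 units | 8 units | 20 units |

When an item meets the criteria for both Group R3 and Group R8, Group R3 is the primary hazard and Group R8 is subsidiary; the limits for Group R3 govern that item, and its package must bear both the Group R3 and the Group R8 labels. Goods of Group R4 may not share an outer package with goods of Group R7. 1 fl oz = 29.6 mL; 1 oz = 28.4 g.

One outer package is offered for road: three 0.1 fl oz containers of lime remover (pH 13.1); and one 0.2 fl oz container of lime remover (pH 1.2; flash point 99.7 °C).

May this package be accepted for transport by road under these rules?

No

pH 13.1 meets the Group R4 criterion (Corrosive), so the lime remover is Group R4.
Lime remover: pH 1.2 ≤ 1.5 → Group R4 (Corrosive).
Group R4 net quantity: (three 0.1 fl oz containers = 8.88 mL) + (one 0.2 fl oz container = 5.92 mL) = 14.8 mL.
14.8 mL exceeds the road limit of 10 mL for Group R4.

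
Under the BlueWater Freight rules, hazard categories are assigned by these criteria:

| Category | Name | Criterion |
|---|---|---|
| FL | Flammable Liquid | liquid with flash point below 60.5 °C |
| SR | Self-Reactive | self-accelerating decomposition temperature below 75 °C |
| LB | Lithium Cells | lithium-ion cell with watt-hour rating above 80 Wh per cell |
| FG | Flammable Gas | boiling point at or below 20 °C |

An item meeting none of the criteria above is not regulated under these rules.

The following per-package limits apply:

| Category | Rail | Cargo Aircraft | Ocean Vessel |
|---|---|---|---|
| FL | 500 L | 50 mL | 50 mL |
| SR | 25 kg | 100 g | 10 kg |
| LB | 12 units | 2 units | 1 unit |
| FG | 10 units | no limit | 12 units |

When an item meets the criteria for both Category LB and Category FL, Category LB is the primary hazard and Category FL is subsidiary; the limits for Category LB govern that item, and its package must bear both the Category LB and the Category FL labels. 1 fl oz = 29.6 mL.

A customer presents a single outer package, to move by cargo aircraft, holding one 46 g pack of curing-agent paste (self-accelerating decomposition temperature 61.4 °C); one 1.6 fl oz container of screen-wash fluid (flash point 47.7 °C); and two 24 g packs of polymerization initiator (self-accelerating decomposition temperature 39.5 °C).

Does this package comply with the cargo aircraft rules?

Self-accelerating decomposition temperature 61.4 °C meets the Category SR criterion (Self-Reactive), so the curing-agent paste is Category SR.
The screen-wash fluid has flash point 47.7 °C, which is < 60.5 °C, so it is Category FL (Flammable Liquid).
Polymerization initiator: self-accelerating decomposition temperature 39.5 °C < 75 °C → Category SR (Self-Reactive).
Category FL quantity: one 1.6 fl oz container = 47.36 mL.
47.36 mL is within the cargo aircraft limit of 50 mL for Category FL.
Category SR net quantity: 46 g + (two 24 g packs = 48 g) = 94 g.
That is within the Category SR cargo aircraft limit of 100 g.
Every hazard category is within its cargo aircraft limit and no segregation rule is violated.

Yes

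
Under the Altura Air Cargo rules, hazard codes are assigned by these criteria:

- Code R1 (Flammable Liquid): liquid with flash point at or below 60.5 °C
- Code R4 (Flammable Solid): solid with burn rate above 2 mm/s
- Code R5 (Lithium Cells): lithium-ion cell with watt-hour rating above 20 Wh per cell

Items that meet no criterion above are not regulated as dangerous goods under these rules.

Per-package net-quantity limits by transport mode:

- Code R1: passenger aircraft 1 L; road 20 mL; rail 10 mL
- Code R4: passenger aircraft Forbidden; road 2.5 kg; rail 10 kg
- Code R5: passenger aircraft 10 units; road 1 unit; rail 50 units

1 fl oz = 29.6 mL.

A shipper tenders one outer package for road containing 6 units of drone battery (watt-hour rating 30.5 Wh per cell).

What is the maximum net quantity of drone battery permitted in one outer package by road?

1 unit

Drone battery: watt-hour rating 30.5 Wh per cell > 20 Wh per cell → Code R5 (Lithium Cells).
The road limit for Code R5 is 1 unit.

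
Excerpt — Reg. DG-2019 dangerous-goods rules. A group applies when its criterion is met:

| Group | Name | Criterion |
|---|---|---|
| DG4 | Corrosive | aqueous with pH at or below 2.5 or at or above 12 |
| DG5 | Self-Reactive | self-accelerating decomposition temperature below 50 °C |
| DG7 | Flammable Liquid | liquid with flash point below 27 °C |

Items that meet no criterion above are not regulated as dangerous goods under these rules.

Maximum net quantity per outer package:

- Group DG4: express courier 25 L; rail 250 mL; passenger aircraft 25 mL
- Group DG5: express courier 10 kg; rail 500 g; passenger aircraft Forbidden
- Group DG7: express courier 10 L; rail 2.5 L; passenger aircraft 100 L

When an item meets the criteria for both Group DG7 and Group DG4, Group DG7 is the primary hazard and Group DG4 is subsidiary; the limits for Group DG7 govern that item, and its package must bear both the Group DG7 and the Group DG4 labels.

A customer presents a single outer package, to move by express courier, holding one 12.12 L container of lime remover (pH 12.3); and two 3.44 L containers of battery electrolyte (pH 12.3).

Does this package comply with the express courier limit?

The lime remover has pH 12.3, which is ≥ 12, so it is Group DG4 (Corrosive).
pH 12.3 meets the Group DG4 criterion (Corrosive), so the battery electrolyte is Group DG4.
Group DG4 net quantity: 12.12 L + (two 3.44 L containers = 6.88 L) = 19 L.
That is within the Group DG4 express courier limit of 25 L.

Yes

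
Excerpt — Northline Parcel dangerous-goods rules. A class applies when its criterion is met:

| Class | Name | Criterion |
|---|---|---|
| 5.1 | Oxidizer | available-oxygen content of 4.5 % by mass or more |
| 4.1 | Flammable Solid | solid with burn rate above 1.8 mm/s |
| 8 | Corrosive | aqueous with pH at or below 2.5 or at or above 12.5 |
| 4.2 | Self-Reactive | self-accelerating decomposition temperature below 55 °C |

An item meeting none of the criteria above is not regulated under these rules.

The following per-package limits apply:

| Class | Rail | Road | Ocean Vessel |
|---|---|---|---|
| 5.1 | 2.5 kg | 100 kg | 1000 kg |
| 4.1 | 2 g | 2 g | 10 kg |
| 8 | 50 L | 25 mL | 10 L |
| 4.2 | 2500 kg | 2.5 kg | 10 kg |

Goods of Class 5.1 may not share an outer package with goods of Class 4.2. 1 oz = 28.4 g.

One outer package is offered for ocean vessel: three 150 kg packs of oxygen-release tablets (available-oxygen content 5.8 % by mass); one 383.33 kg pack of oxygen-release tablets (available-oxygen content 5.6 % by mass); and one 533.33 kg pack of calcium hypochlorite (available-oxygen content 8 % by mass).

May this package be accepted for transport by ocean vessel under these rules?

Oxygen-release tablets: available-oxygen content 5.8 % by mass ≥ 4.5 % by mass → Class 5.1 (Oxidizer).
Available-oxygen content 5.6 % by mass meets the Class 5.1 criterion (Oxidizer), so the oxygen-release tablets are Class 5.1.
The calcium hypochlorite has available-oxygen content 8 % by mass, which is ≥ 4.5 % by mass, so it is Class 5.1 (Oxidizer).
Class 5.1 net quantity: (three 150 kg packs = 450 kg) + 383.33 kg + 533.33 kg = 1366.66 kg.
1366.66 kg exceeds the ocean vessel limit of 1000 kg for Class 5.1.

No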